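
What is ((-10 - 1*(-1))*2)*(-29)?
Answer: 522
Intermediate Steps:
((-10 - 1*(-1))*2)*(-29) = ((-10 + 1)*2)*(-29) = -9*2*(-29) = -18*(-29) = 522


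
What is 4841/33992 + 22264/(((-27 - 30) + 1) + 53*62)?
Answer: 386217159/54897080 ≈ 7.0353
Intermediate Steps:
4841/33992 + 22264/(((-27 - 30) + 1) + 53*62) = 4841*(1/33992) + 22264/((-57 + 1) + 3286) = 4841/33992 + 22264/(-56 + 3286) = 4841/33992 + 22264/3230 = 4841/33992 + 22264*(1/3230) = 4841/33992 + 11132/1615 = 386217159/54897080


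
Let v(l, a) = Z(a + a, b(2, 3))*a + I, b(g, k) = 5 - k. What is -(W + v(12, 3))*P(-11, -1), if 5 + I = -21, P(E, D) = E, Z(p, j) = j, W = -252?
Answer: -2992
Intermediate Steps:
I = -26 (I = -5 - 21 = -26)
v(l, a) = -26 + 2*a (v(l, a) = (5 - 1*3)*a - 26 = (5 - 3)*a - 26 = 2*a - 26 = -26 + 2*a)
-(W + v(12, 3))*P(-11, -1) = -(-252 + (-26 + 2*3))*(-11) = -(-252 + (-26 + 6))*(-11) = -(-252 - 20)*(-11) = -(-272)*(-11) = -1*2992 = -2992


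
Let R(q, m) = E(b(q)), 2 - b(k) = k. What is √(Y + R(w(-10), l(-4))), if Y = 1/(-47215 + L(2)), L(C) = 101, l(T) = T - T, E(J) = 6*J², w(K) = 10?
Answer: 5*√34095035494/47114 ≈ 19.596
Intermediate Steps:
b(k) = 2 - k
l(T) = 0
Y = -1/47114 (Y = 1/(-47215 + 101) = 1/(-47114) = -1/47114 ≈ -2.1225e-5)
R(q, m) = 6*(2 - q)²
√(Y + R(w(-10), l(-4))) = √(-1/47114 + 6*(-2 + 10)²) = √(-1/47114 + 6*8²) = √(-1/47114 + 6*64) = √(-1/47114 + 384) = √(18091775/47114) = 5*√34095035494/47114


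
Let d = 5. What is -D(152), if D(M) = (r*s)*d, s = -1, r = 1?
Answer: 5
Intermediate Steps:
D(M) = -5 (D(M) = (1*(-1))*5 = -1*5 = -5)
-D(152) = -1*(-5) = 5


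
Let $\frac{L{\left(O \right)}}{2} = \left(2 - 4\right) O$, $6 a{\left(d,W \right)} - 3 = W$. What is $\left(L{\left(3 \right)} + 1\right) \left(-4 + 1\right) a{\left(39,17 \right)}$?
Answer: $110$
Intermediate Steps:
$a{\left(d,W \right)} = \frac{1}{2} + \frac{W}{6}$
$L{\left(O \right)} = - 4 O$ ($L{\left(O \right)} = 2 \left(2 - 4\right) O = 2 \left(- 2 O\right) = - 4 O$)
$\left(L{\left(3 \right)} + 1\right) \left(-4 + 1\right) a{\left(39,17 \right)} = \left(\left(-4\right) 3 + 1\right) \left(-4 + 1\right) \left(\frac{1}{2} + \frac{1}{6} \cdot 17\right) = \left(-12 + 1\right) \left(-3\right) \left(\frac{1}{2} + \frac{17}{6}\right) = \left(-11\right) \left(-3\right) \frac{10}{3} = 33 \cdot \frac{10}{3} = 110$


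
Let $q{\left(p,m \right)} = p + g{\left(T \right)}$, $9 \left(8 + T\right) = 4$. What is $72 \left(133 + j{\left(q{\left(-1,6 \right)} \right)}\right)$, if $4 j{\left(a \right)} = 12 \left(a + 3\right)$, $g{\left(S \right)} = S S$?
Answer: $\frac{67016}{3} \approx 22339.0$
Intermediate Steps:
$T = - \frac{68}{9}$ ($T = -8 + \frac{1}{9} \cdot 4 = -8 + \frac{4}{9} = - \frac{68}{9} \approx -7.5556$)
$g{\left(S \right)} = S^{2}$
$q{\left(p,m \right)} = \frac{4624}{81} + p$ ($q{\left(p,m \right)} = p + \left(- \frac{68}{9}\right)^{2} = p + \frac{4624}{81} = \frac{4624}{81} + p$)
$j{\left(a \right)} = 9 + 3 a$ ($j{\left(a \right)} = \frac{12 \left(a + 3\right)}{4} = \frac{12 \left(3 + a\right)}{4} = \frac{36 + 12 a}{4} = 9 + 3 a$)
$72 \left(133 + j{\left(q{\left(-1,6 \right)} \right)}\right) = 72 \left(133 + \left(9 + 3 \left(\frac{4624}{81} - 1\right)\right)\right) = 72 \left(133 + \left(9 + 3 \cdot \frac{4543}{81}\right)\right) = 72 \left(133 + \left(9 + \frac{4543}{27}\right)\right) = 72 \left(133 + \frac{4786}{27}\right) = 72 \cdot \frac{8377}{27} = \frac{67016}{3}$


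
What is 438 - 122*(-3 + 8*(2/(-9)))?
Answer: 9188/9 ≈ 1020.9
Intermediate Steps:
438 - 122*(-3 + 8*(2/(-9))) = 438 - 122*(-3 + 8*(2*(-1/9))) = 438 - 122*(-3 + 8*(-2/9)) = 438 - 122*(-3 - 16/9) = 438 - 122*(-43/9) = 438 + 5246/9 = 9188/9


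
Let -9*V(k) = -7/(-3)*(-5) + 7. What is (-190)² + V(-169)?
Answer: 974714/27 ≈ 36101.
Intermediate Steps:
V(k) = 14/27 (V(k) = -(-7/(-3)*(-5) + 7)/9 = -(-7*(-⅓)*(-5) + 7)/9 = -((7/3)*(-5) + 7)/9 = -(-35/3 + 7)/9 = -⅑*(-14/3) = 14/27)
(-190)² + V(-169) = (-190)² + 14/27 = 36100 + 14/27 = 974714/27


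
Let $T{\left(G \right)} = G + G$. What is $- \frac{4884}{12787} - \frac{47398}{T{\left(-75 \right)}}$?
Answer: $\frac{302672813}{959025} \approx 315.6$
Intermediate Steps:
$T{\left(G \right)} = 2 G$
$- \frac{4884}{12787} - \frac{47398}{T{\left(-75 \right)}} = - \frac{4884}{12787} - \frac{47398}{2 \left(-75\right)} = \left(-4884\right) \frac{1}{12787} - \frac{47398}{-150} = - \frac{4884}{12787} - - \frac{23699}{75} = - \frac{4884}{12787} + \frac{23699}{75} = \frac{302672813}{959025}$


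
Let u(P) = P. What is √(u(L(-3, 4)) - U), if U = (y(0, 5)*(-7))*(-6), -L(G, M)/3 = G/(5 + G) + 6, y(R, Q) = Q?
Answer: I*√894/2 ≈ 14.95*I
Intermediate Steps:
L(G, M) = -18 - 3*G/(5 + G) (L(G, M) = -3*(G/(5 + G) + 6) = -3*(6 + G/(5 + G)) = -18 - 3*G/(5 + G))
U = 210 (U = (5*(-7))*(-6) = -35*(-6) = 210)
√(u(L(-3, 4)) - U) = √(3*(-30 - 7*(-3))/(5 - 3) - 1*210) = √(3*(-30 + 21)/2 - 210) = √(3*(½)*(-9) - 210) = √(-27/2 - 210) = √(-447/2) = I*√894/2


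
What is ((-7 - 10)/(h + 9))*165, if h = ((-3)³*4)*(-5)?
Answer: -935/183 ≈ -5.1093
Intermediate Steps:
h = 540 (h = -27*4*(-5) = -108*(-5) = 540)
((-7 - 10)/(h + 9))*165 = ((-7 - 10)/(540 + 9))*165 = -17/549*165 = -935/183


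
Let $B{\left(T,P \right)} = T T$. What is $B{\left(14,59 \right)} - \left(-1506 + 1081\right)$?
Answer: $621$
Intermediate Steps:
$B{\left(T,P \right)} = T^{2}$
$B{\left(14,59 \right)} - \left(-1506 + 1081\right) = 14^{2} - \left(-1506 + 1081\right) = 196 - -425 = 196 + 425 = 621$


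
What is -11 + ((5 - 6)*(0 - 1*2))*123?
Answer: 235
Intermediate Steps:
-11 + ((5 - 6)*(0 - 1*2))*123 = -11 - (0 - 2)*123 = -11 - 1*(-2)*123 = -11 + 2*123 = -11 + 246 = 235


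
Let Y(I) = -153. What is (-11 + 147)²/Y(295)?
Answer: -1088/9 ≈ -120.89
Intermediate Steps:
(-11 + 147)²/Y(295) = (-11 + 147)²/(-153) = 136²*(-1/153) = 18496*(-1/153) = -1088/9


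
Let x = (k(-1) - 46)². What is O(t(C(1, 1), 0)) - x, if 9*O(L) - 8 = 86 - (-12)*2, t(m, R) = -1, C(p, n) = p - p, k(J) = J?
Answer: -19763/9 ≈ -2195.9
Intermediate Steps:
C(p, n) = 0
O(L) = 118/9 (O(L) = 8/9 + (86 - (-12)*2)/9 = 8/9 + (86 - 1*(-24))/9 = 8/9 + (86 + 24)/9 = 8/9 + (⅑)*110 = 8/9 + 110/9 = 118/9)
x = 2209 (x = (-1 - 46)² = (-47)² = 2209)
O(t(C(1, 1), 0)) - x = 118/9 - 1*2209 = 118/9 - 2209 = -19763/9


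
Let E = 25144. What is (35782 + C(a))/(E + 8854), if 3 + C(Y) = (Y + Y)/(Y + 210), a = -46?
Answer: 733458/696959 ≈ 1.0524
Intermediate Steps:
C(Y) = -3 + 2*Y/(210 + Y) (C(Y) = -3 + (Y + Y)/(Y + 210) = -3 + (2*Y)/(210 + Y) = -3 + 2*Y/(210 + Y))
(35782 + C(a))/(E + 8854) = (35782 + (-630 - 1*(-46))/(210 - 46))/(25144 + 8854) = (35782 + (-630 + 46)/164)/33998 = (35782 + (1/164)*(-584))*(1/33998) = (35782 - 146/41)*(1/33998) = (1466916/41)*(1/33998) = 733458/696959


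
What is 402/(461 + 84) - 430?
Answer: -233948/545 ≈ -429.26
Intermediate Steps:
402/(461 + 84) - 430 = 402/545 - 430 = -233948/545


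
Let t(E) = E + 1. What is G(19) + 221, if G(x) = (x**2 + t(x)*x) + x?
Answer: 981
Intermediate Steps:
t(E) = 1 + E
G(x) = x + x**2 + x*(1 + x) (G(x) = (x**2 + (1 + x)*x) + x = (x**2 + x*(1 + x)) + x = x + x**2 + x*(1 + x))
G(19) + 221 = 2*19*(1 + 19) + 221 = 2*19*20 + 221 = 760 + 221 = 981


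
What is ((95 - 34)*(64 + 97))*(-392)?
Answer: -3849832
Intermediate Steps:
((95 - 34)*(64 + 97))*(-392) = (61*161)*(-392) = 9821*(-392) = -3849832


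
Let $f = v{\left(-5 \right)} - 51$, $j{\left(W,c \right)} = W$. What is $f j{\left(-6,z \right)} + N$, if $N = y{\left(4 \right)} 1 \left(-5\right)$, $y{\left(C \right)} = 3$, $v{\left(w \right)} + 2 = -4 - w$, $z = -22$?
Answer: $297$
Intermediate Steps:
$v{\left(w \right)} = -6 - w$ ($v{\left(w \right)} = -2 - \left(4 + w\right) = -6 - w$)
$f = -52$ ($f = \left(-6 - -5\right) - 51 = \left(-6 + 5\right) - 51 = -1 - 51 = -52$)
$N = -15$ ($N = 3 \cdot 1 \left(-5\right) = 3 \left(-5\right) = -15$)
$f j{\left(-6,z \right)} + N = \left(-52\right) \left(-6\right) - 15 = 312 - 15 = 297$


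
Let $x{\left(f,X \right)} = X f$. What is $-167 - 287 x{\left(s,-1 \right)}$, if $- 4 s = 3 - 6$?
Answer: $\frac{193}{4} \approx 48.25$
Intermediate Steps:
$s = \frac{3}{4}$ ($s = - \frac{3 - 6}{4} = \left(- \frac{1}{4}\right) \left(-3\right) = \frac{3}{4} \approx 0.75$)
$-167 - 287 x{\left(s,-1 \right)} = -167 - 287 \left(\left(-1\right) \frac{3}{4}\right) = -167 - - \frac{861}{4} = -167 + \frac{861}{4} = \frac{193}{4}$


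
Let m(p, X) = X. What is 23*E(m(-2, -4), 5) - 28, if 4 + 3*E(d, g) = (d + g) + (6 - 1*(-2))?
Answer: 31/3 ≈ 10.333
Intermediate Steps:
E(d, g) = 4/3 + d/3 + g/3 (E(d, g) = -4/3 + ((d + g) + (6 - 1*(-2)))/3 = -4/3 + ((d + g) + (6 + 2))/3 = -4/3 + ((d + g) + 8)/3 = -4/3 + (8 + d + g)/3 = -4/3 + (8/3 + d/3 + g/3) = 4/3 + d/3 + g/3)
23*E(m(-2, -4), 5) - 28 = 23*(4/3 + (⅓)*(-4) + (⅓)*5) - 28 = 23*(4/3 - 4/3 + 5/3) - 28 = 23*(5/3) - 28 = 115/3 - 28 = 31/3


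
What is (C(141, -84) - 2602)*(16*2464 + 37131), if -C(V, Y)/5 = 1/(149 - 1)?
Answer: -29481407055/148 ≈ -1.9920e+8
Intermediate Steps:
C(V, Y) = -5/148 (C(V, Y) = -5/(149 - 1) = -5/148)
(C(141, -84) - 2602)*(16*2464 + 37131) = (-5/148 - 2602)*(16*2464 + 37131) = -385101*(39424 + 37131)/148 = -385101/148*76555 = -29481407055/148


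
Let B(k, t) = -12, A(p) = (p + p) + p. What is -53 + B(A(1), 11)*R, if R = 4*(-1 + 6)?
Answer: -293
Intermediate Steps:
A(p) = 3*p (A(p) = 2*p + p = 3*p)
R = 20 (R = 4*5 = 20)
-53 + B(A(1), 11)*R = -53 - 12*20 = -53 - 240 = -293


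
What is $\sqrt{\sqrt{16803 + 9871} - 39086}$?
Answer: $\sqrt{-39086 + \sqrt{26674}} \approx 197.29 i$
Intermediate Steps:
$\sqrt{\sqrt{16803 + 9871} - 39086} = \sqrt{\sqrt{26674} - 39086} = \sqrt{-39086 + \sqrt{26674}}$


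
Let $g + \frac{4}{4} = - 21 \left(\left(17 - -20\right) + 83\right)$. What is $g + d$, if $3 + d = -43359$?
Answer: $-45883$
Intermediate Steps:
$d = -43362$ ($d = -3 - 43359 = -43362$)
$g = -2521$ ($g = -1 - 21 \left(\left(17 - -20\right) + 83\right) = -1 - 21 \left(\left(17 + 20\right) + 83\right) = -1 - 21 \left(37 + 83\right) = -1 - 2520 = -2521$)
$g + d = -2521 - 43362 = -45883$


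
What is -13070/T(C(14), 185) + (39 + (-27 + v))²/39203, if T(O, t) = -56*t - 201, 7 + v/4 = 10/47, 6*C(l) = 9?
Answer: 1137208346474/914576548547 ≈ 1.2434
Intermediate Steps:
C(l) = 3/2 (C(l) = (⅙)*9 = 3/2)
v = -1276/47 (v = -28 + 4*(10/47) = -28 + 40/47 = -1276/47 ≈ -27.149)
T(O, t) = -201 - 56*t
-13070/T(C(14), 185) + (39 + (-27 + v))²/39203 = -13070/(-201 - 56*185) + (39 + (-27 - 1276/47))²/39203 = -13070/(-201 - 10360) + (39 - 2545/47)²*(1/39203) = -13070/(-10561) + (-712/47)²*(1/39203) = -13070*(-1/10561) + (506944/2209)*(1/39203) = 13070/10561 + 506944/86599427 = 1137208346474/914576548547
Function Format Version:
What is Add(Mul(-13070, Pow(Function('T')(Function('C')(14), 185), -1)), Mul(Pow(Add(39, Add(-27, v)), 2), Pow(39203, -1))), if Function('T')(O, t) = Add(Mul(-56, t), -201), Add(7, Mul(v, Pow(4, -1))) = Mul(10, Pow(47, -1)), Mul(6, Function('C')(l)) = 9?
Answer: Rational(1137208346474, 914576548547) ≈ 1.2434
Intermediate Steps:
Function('C')(l) = Rational(3, 2) (Function('C')(l) = Mul(Rational(1, 6), 9) = Rational(3, 2))
v = Rational(-1276, 47) (v = Add(-28, Mul(4, Mul(10, Pow(47, -1)))) = Add(-28, Mul(4, Mul(10, Rational(1, 47)))) = Add(-28, Mul(4, Rational(10, 47))) = Add(-28, Rational(40, 47)) = Rational(-1276, 47) ≈ -27.149)
Function('T')(O, t) = Add(-201, Mul(-56, t))
Add(Mul(-13070, Pow(Function('T')(Function('C')(14), 185), -1)), Mul(Pow(Add(39, Add(-27, v)), 2), Pow(39203, -1))) = Add(Mul(-13070, Pow(Add(-201, Mul(-56, 185)), -1)), Mul(Pow(Add(39, Add(-27, Rational(-1276, 47))), 2), Pow(39203, -1))) = Add(Mul(-13070, Pow(Add(-201, -10360), -1)), Mul(Pow(Add(39, Rational(-2545, 47)), 2), Rational(1, 39203))) = Add(Mul(-13070, Pow(-10561, -1)), Mul(Pow(Rational(-712, 47), 2), Rational(1, 39203))) = Add(Mul(-13070, Rational(-1, 10561)), Mul(Rational(506944, 2209), Rational(1, 39203))) = Add(Rational(13070, 10561), Rational(506944, 86599427)) = Rational(1137208346474, 914576548547)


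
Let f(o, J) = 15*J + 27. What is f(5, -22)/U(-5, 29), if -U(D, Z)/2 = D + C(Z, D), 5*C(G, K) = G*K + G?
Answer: -505/94 ≈ -5.3723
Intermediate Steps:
C(G, K) = G/5 + G*K/5 (C(G, K) = (G*K + G)/5 = (G + G*K)/5 = G/5 + G*K/5)
U(D, Z) = -2*D - 2*Z*(1 + D)/5 (U(D, Z) = -2*(D + Z*(1 + D)/5) = -2*D - 2*Z*(1 + D)/5)
f(o, J) = 27 + 15*J
f(5, -22)/U(-5, 29) = (27 + 15*(-22))/(-2*(-5) - 2/5*29*(1 - 5)) = (27 - 330)/(10 - 2/5*29*(-4)) = -303/(10 + 232/5) = -303/282/5 = -303*5/282 = -505/94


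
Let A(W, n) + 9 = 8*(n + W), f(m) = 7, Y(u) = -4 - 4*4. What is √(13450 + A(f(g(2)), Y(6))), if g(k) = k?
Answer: √13337 ≈ 115.49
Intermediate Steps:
Y(u) = -20 (Y(u) = -4 - 16 = -20)
A(W, n) = -9 + 8*W + 8*n (A(W, n) = -9 + 8*(n + W) = -9 + 8*(W + n) = -9 + (8*W + 8*n) = -9 + 8*W + 8*n)
√(13450 + A(f(g(2)), Y(6))) = √(13450 + (-9 + 8*7 + 8*(-20))) = √(13450 + (-9 + 56 - 160)) = √(13450 - 113) = √13337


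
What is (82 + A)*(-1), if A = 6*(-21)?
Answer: 44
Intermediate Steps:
A = -126
(82 + A)*(-1) = (82 - 126)*(-1) = -44*(-1) = 44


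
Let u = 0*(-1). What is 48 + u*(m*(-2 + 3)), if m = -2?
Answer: 48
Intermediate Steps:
u = 0
48 + u*(m*(-2 + 3)) = 48 + 0*(-2*(-2 + 3)) = 48 + 0*(-2*1) = 48 + 0*(-2) = 48 + 0 = 48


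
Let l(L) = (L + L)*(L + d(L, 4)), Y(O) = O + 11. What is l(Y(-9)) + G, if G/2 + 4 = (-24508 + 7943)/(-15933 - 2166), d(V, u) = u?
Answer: 322714/18099 ≈ 17.830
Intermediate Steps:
Y(O) = 11 + O
l(L) = 2*L*(4 + L) (l(L) = (L + L)*(L + 4) = (2*L)*(4 + L) = 2*L*(4 + L))
G = -111662/18099 (G = -8 + 2*((-24508 + 7943)/(-15933 - 2166)) = -8 + 2*(-16565/(-18099)) = -8 + 2*(-16565*(-1/18099)) = -8 + 2*(16565/18099) = -8 + 33130/18099 = -111662/18099 ≈ -6.1695)
l(Y(-9)) + G = 2*(11 - 9)*(4 + (11 - 9)) - 111662/18099 = 2*2*(4 + 2) - 111662/18099 = 2*2*6 - 111662/18099 = 24 - 111662/18099 = 322714/18099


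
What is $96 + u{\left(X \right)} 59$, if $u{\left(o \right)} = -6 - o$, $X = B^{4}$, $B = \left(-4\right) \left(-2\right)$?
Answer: $-241922$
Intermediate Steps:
$B = 8$
$X = 4096$ ($X = 8^{4} = 4096$)
$96 + u{\left(X \right)} 59 = 96 + \left(-6 - 4096\right) 59 = 96 - 242018 = -241922$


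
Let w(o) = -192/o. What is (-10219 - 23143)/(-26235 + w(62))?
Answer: 1034222/813381 ≈ 1.2715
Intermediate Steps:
(-10219 - 23143)/(-26235 + w(62)) = (-10219 - 23143)/(-26235 - 192/62) = -33362/(-26235 - 192*1/62) = -33362/(-26235 - 96/31) = -33362/(-813381/31) = -33362*(-31/813381) = 1034222/813381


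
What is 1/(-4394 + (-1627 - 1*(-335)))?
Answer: -1/5686 ≈ -0.00017587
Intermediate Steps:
1/(-4394 + (-1627 - 1*(-335))) = 1/(-4394 + (-1627 + 335)) = 1/(-4394 - 1292) = 1/(-5686) = -1/5686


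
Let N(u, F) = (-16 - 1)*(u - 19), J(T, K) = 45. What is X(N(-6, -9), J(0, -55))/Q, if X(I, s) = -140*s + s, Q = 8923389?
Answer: -2085/2974463 ≈ -0.00070097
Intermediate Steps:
N(u, F) = 323 - 17*u (N(u, F) = -17*(-19 + u) = 323 - 17*u)
X(I, s) = -139*s (X(I, s) = -140*s + s = -139*s)
X(N(-6, -9), J(0, -55))/Q = -139*45/8923389 = -6255*1/8923389 = -2085/2974463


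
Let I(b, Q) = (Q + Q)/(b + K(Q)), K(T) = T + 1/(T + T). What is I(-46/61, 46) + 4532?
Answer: 1151558196/253981 ≈ 4534.0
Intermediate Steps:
K(T) = T + 1/(2*T)
I(b, Q) = 2*Q/(Q + b + 1/(2*Q)) (I(b, Q) = (Q + Q)/(b + (Q + 1/(2*Q))) = (2*Q)/(Q + b + 1/(2*Q)) = 2*Q/(Q + b + 1/(2*Q)))
I(-46/61, 46) + 4532 = 4*46²/(1 + 2*46² + 2*46*(-46/61)) + 4532 = 4*2116/(1 + 2*2116 + 2*46*(-46*1/61)) + 4532 = 4*2116/(1 + 4232 + 2*46*(-46/61)) + 4532 = 4*2116/(1 + 4232 - 4232/61) + 4532 = 4*2116/(253981/61) + 4532 = 4*2116*(61/253981) + 4532 = 516304/253981 + 4532 = 1151558196/253981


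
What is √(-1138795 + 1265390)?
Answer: √126595 ≈ 355.80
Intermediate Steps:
√(-1138795 + 1265390) = √126595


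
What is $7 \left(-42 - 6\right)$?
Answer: $-336$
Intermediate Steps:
$7 \left(-42 - 6\right) = 7 \left(-48\right) = -336$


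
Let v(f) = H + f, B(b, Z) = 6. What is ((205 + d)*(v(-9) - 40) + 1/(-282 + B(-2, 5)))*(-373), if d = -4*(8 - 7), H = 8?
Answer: 848394841/276 ≈ 3.0739e+6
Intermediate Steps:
d = -4 (d = -4*1 = -4)
v(f) = 8 + f
((205 + d)*(v(-9) - 40) + 1/(-282 + B(-2, 5)))*(-373) = ((205 - 4)*((8 - 9) - 40) + 1/(-282 + 6))*(-373) = (201*(-1 - 40) + 1/(-276))*(-373) = (201*(-41) - 1/276)*(-373) = (-8241 - 1/276)*(-373) = -2274517/276*(-373) = 848394841/276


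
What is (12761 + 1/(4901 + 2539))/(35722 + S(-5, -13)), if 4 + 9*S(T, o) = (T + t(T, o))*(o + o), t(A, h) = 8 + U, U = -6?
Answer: 284825523/797498560 ≈ 0.35715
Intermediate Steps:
t(A, h) = 2 (t(A, h) = 8 - 6 = 2)
S(T, o) = -4/9 + 2*o*(2 + T)/9 (S(T, o) = -4/9 + ((T + 2)*(o + o))/9 = -4/9 + ((2 + T)*(2*o))/9 = -4/9 + (2*o*(2 + T))/9 = -4/9 + 2*o*(2 + T)/9)
(12761 + 1/(4901 + 2539))/(35722 + S(-5, -13)) = (12761 + 1/(4901 + 2539))/(35722 + (-4/9 + (4/9)*(-13) + (2/9)*(-5)*(-13))) = (12761 + 1/7440)/(35722 + (-4/9 - 52/9 + 130/9)) = (12761 + 1/7440)/(35722 + 74/9) = 94941841/(7440*(321572/9)) = (94941841/7440)*(9/321572) = 284825523/797498560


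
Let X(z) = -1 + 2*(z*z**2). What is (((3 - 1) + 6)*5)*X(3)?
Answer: 2120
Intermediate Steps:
X(z) = -1 + 2*z**3
(((3 - 1) + 6)*5)*X(3) = (((3 - 1) + 6)*5)*(-1 + 2*3**3) = ((2 + 6)*5)*(-1 + 2*27) = (8*5)*(-1 + 54) = 40*53 = 2120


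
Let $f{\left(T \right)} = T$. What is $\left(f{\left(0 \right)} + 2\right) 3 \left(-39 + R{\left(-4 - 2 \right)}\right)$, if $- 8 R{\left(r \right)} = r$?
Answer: $- \frac{459}{2} \approx -229.5$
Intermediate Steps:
$R{\left(r \right)} = - \frac{r}{8}$
$\left(f{\left(0 \right)} + 2\right) 3 \left(-39 + R{\left(-4 - 2 \right)}\right) = \left(0 + 2\right) 3 \left(-39 - \frac{-4 - 2}{8}\right) = 2 \cdot 3 \left(-39 - - \frac{3}{4}\right) = 6 \left(-39 + \frac{3}{4}\right) = 6 \left(- \frac{153}{4}\right) = - \frac{459}{2}$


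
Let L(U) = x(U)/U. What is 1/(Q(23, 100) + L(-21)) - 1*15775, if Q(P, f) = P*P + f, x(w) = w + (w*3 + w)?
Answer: -10001349/634 ≈ -15775.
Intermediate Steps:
x(w) = 5*w (x(w) = w + (3*w + w) = w + 4*w = 5*w)
L(U) = 5 (L(U) = (5*U)/U = 5)
Q(P, f) = f + P² (Q(P, f) = P² + f = f + P²)
1/(Q(23, 100) + L(-21)) - 1*15775 = 1/((100 + 23²) + 5) - 1*15775 = 1/((100 + 529) + 5) - 15775 = 1/(629 + 5) - 15775 = 1/634 - 15775 = -10001349/634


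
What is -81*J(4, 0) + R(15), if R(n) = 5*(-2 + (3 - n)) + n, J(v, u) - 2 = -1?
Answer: -136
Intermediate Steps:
J(v, u) = 1 (J(v, u) = 2 - 1 = 1)
R(n) = 5 - 4*n (R(n) = 5*(1 - n) + n = (5 - 5*n) + n = 5 - 4*n)
-81*J(4, 0) + R(15) = -81*1 + (5 - 4*15) = -81 + (5 - 60) = -81 - 55 = -136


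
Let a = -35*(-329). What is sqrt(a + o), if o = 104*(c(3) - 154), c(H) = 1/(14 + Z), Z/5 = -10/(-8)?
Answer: I*sqrt(364165)/9 ≈ 67.051*I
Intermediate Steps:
a = 11515
Z = 25/4 (Z = 5*(-10/(-8)) = 5*(-10*(-1/8)) = 5*(5/4) = 25/4 ≈ 6.2500)
c(H) = 4/81 (c(H) = 1/(14 + 25/4) = 1/(81/4) = 4/81)
o = -1296880/81 (o = 104*(4/81 - 154) = 104*(-12470/81) = -1296880/81 ≈ -16011.)
sqrt(a + o) = sqrt(11515 - 1296880/81) = sqrt(-364165/81) = I*sqrt(364165)/9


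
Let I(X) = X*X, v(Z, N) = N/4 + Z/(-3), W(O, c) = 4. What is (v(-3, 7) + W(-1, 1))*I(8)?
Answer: 432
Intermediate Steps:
v(Z, N) = -Z/3 + N/4 (v(Z, N) = N*(¼) + Z*(-⅓) = N/4 - Z/3 = -Z/3 + N/4)
I(X) = X²
(v(-3, 7) + W(-1, 1))*I(8) = ((-⅓*(-3) + (¼)*7) + 4)*8² = ((1 + 7/4) + 4)*64 = (11/4 + 4)*64 = (27/4)*64 = 432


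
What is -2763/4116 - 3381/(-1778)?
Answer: 214371/174244 ≈ 1.2303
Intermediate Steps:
-2763/4116 - 3381/(-1778) = -2763*1/4116 - 3381*(-1/1778) = -921/1372 + 483/254 = 214371/174244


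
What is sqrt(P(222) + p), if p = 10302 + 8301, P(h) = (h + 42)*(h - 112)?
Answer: sqrt(47643) ≈ 218.27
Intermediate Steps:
P(h) = (-112 + h)*(42 + h) (P(h) = (42 + h)*(-112 + h) = (-112 + h)*(42 + h))
p = 18603
sqrt(P(222) + p) = sqrt((-4704 + 222**2 - 70*222) + 18603) = sqrt((-4704 + 49284 - 15540) + 18603) = sqrt(29040 + 18603) = sqrt(47643)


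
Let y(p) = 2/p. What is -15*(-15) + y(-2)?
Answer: 224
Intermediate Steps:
-15*(-15) + y(-2) = -15*(-15) + 2/(-2) = 225 + 2*(-½) = 225 - 1 = 224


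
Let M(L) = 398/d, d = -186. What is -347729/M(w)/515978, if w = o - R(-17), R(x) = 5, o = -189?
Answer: 32338797/102679622 ≈ 0.31495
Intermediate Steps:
w = -194 (w = -189 - 1*5 = -189 - 5 = -194)
M(L) = -199/93 (M(L) = 398/(-186) = 398*(-1/186) = -199/93)
-347729/M(w)/515978 = -347729/(-199/93)/515978 = -347729*(-93/199)*(1/515978) = (32338797/199)*(1/515978) = 32338797/102679622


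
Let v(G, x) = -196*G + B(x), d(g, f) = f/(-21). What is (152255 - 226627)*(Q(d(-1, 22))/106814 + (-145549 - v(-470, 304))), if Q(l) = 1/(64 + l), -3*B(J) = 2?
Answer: 1871982044417960861/105906081 ≈ 1.7676e+10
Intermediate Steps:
B(J) = -2/3 (B(J) = -1/3*2 = -2/3)
d(g, f) = -f/21 (d(g, f) = f*(-1/21) = -f/21)
v(G, x) = -2/3 - 196*G (v(G, x) = -196*G - 2/3 = -2/3 - 196*G)
(152255 - 226627)*(Q(d(-1, 22))/106814 + (-145549 - v(-470, 304))) = (152255 - 226627)*(1/((64 - 1/21*22)*106814) + (-145549 - (-2/3 - 196*(-470)))) = -74372*((1/106814)/(64 - 22/21) + (-145549 - (-2/3 + 92120))) = -74372*((1/106814)/(1322/21) + (-145549 - 1*276358/3)) = -74372*((21/1322)*(1/106814) + (-145549 - 276358/3)) = -74372*(21/141208108 - 713005/3) = -74372*(-100682087044477/423624324) = 1871982044417960861/105906081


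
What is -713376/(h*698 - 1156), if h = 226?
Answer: -44586/9787 ≈ -4.5556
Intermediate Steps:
-713376/(h*698 - 1156) = -713376/(226*698 - 1156) = -713376/(157748 - 1156) = -713376/156592 = -713376*1/156592 = -44586/9787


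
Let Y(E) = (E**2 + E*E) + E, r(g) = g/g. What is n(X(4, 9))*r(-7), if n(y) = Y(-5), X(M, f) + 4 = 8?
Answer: 45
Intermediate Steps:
X(M, f) = 4 (X(M, f) = -4 + 8 = 4)
r(g) = 1
Y(E) = E + 2*E**2 (Y(E) = (E**2 + E**2) + E = 2*E**2 + E = E + 2*E**2)
n(y) = 45 (n(y) = -5*(1 + 2*(-5)) = -5*(1 - 10) = -5*(-9) = 45)
n(X(4, 9))*r(-7) = 45*1 = 45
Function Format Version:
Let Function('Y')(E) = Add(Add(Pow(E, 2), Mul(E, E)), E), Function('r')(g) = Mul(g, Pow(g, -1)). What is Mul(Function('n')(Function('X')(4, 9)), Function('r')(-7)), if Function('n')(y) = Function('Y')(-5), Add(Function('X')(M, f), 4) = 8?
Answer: 45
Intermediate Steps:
Function('X')(M, f) = 4 (Function('X')(M, f) = Add(-4, 8) = 4)
Function('r')(g) = 1
Function('Y')(E) = Add(E, Mul(2, Pow(E, 2))) (Function('Y')(E) = Add(Add(Pow(E, 2), Pow(E, 2)), E) = Add(Mul(2, Pow(E, 2)), E) = Add(E, Mul(2, Pow(E, 2))))
Function('n')(y) = 45 (Function('n')(y) = Mul(-5, Add(1, Mul(2, -5))) = Mul(-5, Add(1, -10)) = Mul(-5, -9) = 45)
Mul(Function('n')(Function('X')(4, 9)), Function('r')(-7)) = Mul(45, 1) = 45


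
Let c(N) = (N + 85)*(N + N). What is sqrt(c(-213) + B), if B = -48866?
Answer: sqrt(5662) ≈ 75.246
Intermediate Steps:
c(N) = 2*N*(85 + N) (c(N) = (85 + N)*(2*N) = 2*N*(85 + N))
sqrt(c(-213) + B) = sqrt(2*(-213)*(85 - 213) - 48866) = sqrt(2*(-213)*(-128) - 48866) = sqrt(54528 - 48866) = sqrt(5662)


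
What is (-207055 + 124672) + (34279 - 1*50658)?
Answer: -98762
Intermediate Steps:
(-207055 + 124672) + (34279 - 1*50658) = -82383 + (34279 - 50658) = -82383 - 16379 = -98762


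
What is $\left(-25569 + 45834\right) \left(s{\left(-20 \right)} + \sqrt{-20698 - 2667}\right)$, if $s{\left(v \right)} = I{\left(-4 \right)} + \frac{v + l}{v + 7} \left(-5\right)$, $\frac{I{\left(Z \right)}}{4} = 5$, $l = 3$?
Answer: $\frac{3546375}{13} + 20265 i \sqrt{23365} \approx 2.728 \cdot 10^{5} + 3.0976 \cdot 10^{6} i$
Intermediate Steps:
$I{\left(Z \right)} = 20$ ($I{\left(Z \right)} = 4 \cdot 5 = 20$)
$s{\left(v \right)} = 20 - \frac{5 \left(3 + v\right)}{7 + v}$ ($s{\left(v \right)} = 20 + \frac{v + 3}{v + 7} \left(-5\right) = 20 + \frac{3 + v}{7 + v} \left(-5\right) = 20 - \frac{5 \left(3 + v\right)}{7 + v}$)
$\left(-25569 + 45834\right) \left(s{\left(-20 \right)} + \sqrt{-20698 - 2667}\right) = \left(-25569 + 45834\right) \left(\frac{5 \left(25 + 3 \left(-20\right)\right)}{7 - 20} + \sqrt{-20698 - 2667}\right) = 20265 \left(\frac{5 \left(25 - 60\right)}{-13} + \sqrt{-23365}\right) = 20265 \left(5 \left(- \frac{1}{13}\right) \left(-35\right) + i \sqrt{23365}\right) = 20265 \left(\frac{175}{13} + i \sqrt{23365}\right) = \frac{3546375}{13} + 20265 i \sqrt{23365}$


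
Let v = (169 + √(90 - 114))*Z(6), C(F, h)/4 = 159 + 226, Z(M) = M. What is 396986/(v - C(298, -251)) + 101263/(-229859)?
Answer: -12006506987336/15948766715 - 1190958*I*√6/69385 ≈ -752.82 - 42.044*I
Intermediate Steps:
C(F, h) = 1540 (C(F, h) = 4*(159 + 226) = 4*385 = 1540)
v = 1014 + 12*I*√6 (v = (169 + √(90 - 114))*6 = (169 + √(-24))*6 = (169 + 2*I*√6)*6 = 1014 + 12*I*√6 ≈ 1014.0 + 29.394*I)
396986/(v - C(298, -251)) + 101263/(-229859) = 396986/((1014 + 12*I*√6) - 1*1540) + 101263/(-229859) = 396986/((1014 + 12*I*√6) - 1540) + 101263*(-1/229859) = 396986/(-526 + 12*I*√6) - 101263/229859 = -101263/229859 + 396986/(-526 + 12*I*√6)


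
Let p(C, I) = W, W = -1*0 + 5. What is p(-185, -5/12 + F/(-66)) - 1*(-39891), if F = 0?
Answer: 39896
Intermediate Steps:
W = 5 (W = 0 + 5 = 5)
p(C, I) = 5
p(-185, -5/12 + F/(-66)) - 1*(-39891) = 5 - 1*(-39891) = 5 + 39891 = 39896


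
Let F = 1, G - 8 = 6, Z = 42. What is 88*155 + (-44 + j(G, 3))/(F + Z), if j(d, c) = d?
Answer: 586490/43 ≈ 13639.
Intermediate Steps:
G = 14 (G = 8 + 6 = 14)
88*155 + (-44 + j(G, 3))/(F + Z) = 88*155 + (-44 + 14)/(1 + 42) = 13640 - 30/43 = 586490/43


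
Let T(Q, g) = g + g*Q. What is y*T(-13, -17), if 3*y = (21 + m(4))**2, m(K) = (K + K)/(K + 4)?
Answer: 32912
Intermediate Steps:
m(K) = 2*K/(4 + K) (m(K) = (2*K)/(4 + K) = 2*K/(4 + K))
T(Q, g) = g + Q*g
y = 484/3 (y = (21 + 2*4/(4 + 4))**2/3 = (21 + 2*4/8)**2/3 = (21 + 2*4*(1/8))**2/3 = (21 + 1)**2/3 = (1/3)*22**2 = (1/3)*484 = 484/3 ≈ 161.33)
y*T(-13, -17) = 484*(-17*(1 - 13))/3 = 484*(-17*(-12))/3 = (484/3)*204 = 32912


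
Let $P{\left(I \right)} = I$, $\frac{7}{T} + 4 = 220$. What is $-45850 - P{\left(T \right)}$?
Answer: $- \frac{9903607}{216} \approx -45850.0$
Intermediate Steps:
$T = \frac{7}{216}$ ($T = \frac{7}{-4 + 220} = \frac{7}{216} \approx 0.032407$)
$-45850 - P{\left(T \right)} = -45850 - \frac{7}{216} = - \frac{9903607}{216}$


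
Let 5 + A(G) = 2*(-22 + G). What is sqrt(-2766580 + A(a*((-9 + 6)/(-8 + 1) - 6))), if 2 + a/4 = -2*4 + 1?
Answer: I*sqrt(135545165)/7 ≈ 1663.2*I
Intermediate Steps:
a = -36 (a = -8 + 4*(-2*4 + 1) = -8 + 4*(-8 + 1) = -8 + 4*(-7) = -8 - 28 = -36)
A(G) = -49 + 2*G (A(G) = -5 + 2*(-22 + G) = -5 + (-44 + 2*G) = -49 + 2*G)
sqrt(-2766580 + A(a*((-9 + 6)/(-8 + 1) - 6))) = sqrt(-2766580 + (-49 + 2*(-36*((-9 + 6)/(-8 + 1) - 6)))) = sqrt(-2766580 + (-49 + 2*(-36*(-3/(-7) - 6)))) = sqrt(-2766580 + (-49 + 2*(-36*(-3*(-1/7) - 6)))) = sqrt(-2766580 + (-49 + 2*(-36*(3/7 - 6)))) = sqrt(-2766580 + (-49 + 2*(-36*(-39/7)))) = sqrt(-2766580 + (-49 + 2*(1404/7))) = sqrt(-2766580 + (-49 + 2808/7)) = sqrt(-2766580 + 2465/7) = sqrt(-19363595/7) = I*sqrt(135545165)/7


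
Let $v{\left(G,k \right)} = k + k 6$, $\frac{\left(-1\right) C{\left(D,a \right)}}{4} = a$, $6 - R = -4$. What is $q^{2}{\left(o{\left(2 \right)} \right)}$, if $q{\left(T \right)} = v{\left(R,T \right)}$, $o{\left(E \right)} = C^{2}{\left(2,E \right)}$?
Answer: $200704$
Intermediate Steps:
$R = 10$ ($R = 6 - -4 = 6 + 4 = 10$)
$C{\left(D,a \right)} = - 4 a$
$v{\left(G,k \right)} = 7 k$ ($v{\left(G,k \right)} = k + 6 k = 7 k$)
$o{\left(E \right)} = 16 E^{2}$ ($o{\left(E \right)} = \left(- 4 E\right)^{2} = 16 E^{2}$)
$q{\left(T \right)} = 7 T$
$q^{2}{\left(o{\left(2 \right)} \right)} = \left(7 \cdot 16 \cdot 2^{2}\right)^{2} = \left(7 \cdot 16 \cdot 4\right)^{2} = \left(7 \cdot 64\right)^{2} = 448^{2} = 200704$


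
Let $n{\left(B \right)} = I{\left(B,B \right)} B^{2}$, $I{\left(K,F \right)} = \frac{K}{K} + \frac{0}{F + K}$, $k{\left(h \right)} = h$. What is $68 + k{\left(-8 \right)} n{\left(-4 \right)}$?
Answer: $-60$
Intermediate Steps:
$I{\left(K,F \right)} = 1$ ($I{\left(K,F \right)} = 1 + 0 = 1$)
$n{\left(B \right)} = B^{2}$ ($n{\left(B \right)} = 1 B^{2} = B^{2}$)
$68 + k{\left(-8 \right)} n{\left(-4 \right)} = 68 - 8 \left(-4\right)^{2} = 68 - 128 = -60$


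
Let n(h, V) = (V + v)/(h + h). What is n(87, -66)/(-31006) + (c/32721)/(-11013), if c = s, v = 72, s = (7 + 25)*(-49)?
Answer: 1049548459/324023081335902 ≈ 3.2391e-6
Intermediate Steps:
s = -1568 (s = 32*(-49) = -1568)
c = -1568
n(h, V) = (72 + V)/(2*h) (n(h, V) = (V + 72)/(h + h) = (72 + V)/((2*h)) = (72 + V)*(1/(2*h)) = (72 + V)/(2*h))
n(87, -66)/(-31006) + (c/32721)/(-11013) = ((1/2)*(72 - 66)/87)/(-31006) - 1568/32721/(-11013) = ((1/2)*(1/87)*6)*(-1/31006) - 1568*1/32721*(-1/11013) = (1/29)*(-1/31006) - 1568/32721*(-1/11013) = -1/899174 + 1568/360356373 = 1049548459/324023081335902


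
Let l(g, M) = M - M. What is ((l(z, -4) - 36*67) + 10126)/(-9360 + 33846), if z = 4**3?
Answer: 551/1749 ≈ 0.31504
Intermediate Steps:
z = 64
l(g, M) = 0
((l(z, -4) - 36*67) + 10126)/(-9360 + 33846) = ((0 - 36*67) + 10126)/(-9360 + 33846) = ((0 - 2412) + 10126)/24486 = (-2412 + 10126)*(1/24486) = 7714*(1/24486) = 551/1749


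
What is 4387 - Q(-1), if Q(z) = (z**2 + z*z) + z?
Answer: 4386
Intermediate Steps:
Q(z) = z + 2*z**2 (Q(z) = (z**2 + z**2) + z = 2*z**2 + z = z + 2*z**2)
4387 - Q(-1) = 4387 - (-1)*(1 + 2*(-1)) = 4387 - (-1)*(1 - 2) = 4387 - (-1)*(-1) = 4387 - 1*1 = 4387 - 1 = 4386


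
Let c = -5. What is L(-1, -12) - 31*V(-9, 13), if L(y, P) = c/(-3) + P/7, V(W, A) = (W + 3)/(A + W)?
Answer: 1951/42 ≈ 46.452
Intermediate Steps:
V(W, A) = (3 + W)/(A + W)
L(y, P) = 5/3 + P/7 (L(y, P) = -5/(-3) + P/7 = -5*(-1/3) + P*(1/7) = 5/3 + P/7)
L(-1, -12) - 31*V(-9, 13) = (5/3 + (1/7)*(-12)) - 31*(3 - 9)/(13 - 9) = (5/3 - 12/7) - 31*(-6)/4 = -1/21 - 31*(-6)/4 = -1/21 - 31*(-3/2) = -1/21 + 93/2 = 1951/42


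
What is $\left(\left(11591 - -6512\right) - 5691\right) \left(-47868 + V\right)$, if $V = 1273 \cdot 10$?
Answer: $-436132856$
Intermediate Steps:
$V = 12730$
$\left(\left(11591 - -6512\right) - 5691\right) \left(-47868 + V\right) = \left(\left(11591 - -6512\right) - 5691\right) \left(-47868 + 12730\right) = \left(\left(11591 + 6512\right) - 5691\right) \left(-35138\right) = \left(18103 - 5691\right) \left(-35138\right) = 12412 \left(-35138\right) = -436132856$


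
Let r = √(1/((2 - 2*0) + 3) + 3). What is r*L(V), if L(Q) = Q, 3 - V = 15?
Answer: -48*√5/5 ≈ -21.466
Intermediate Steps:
V = -12 (V = 3 - 1*15 = 3 - 15 = -12)
r = 4*√5/5 (r = √(1/((2 + 0) + 3) + 3) = √(1/(2 + 3) + 3) = √(1/5 + 3) = √(⅕ + 3) = √(16/5) = 4*√5/5 ≈ 1.7889)
r*L(V) = (4*√5/5)*(-12) = -48*√5/5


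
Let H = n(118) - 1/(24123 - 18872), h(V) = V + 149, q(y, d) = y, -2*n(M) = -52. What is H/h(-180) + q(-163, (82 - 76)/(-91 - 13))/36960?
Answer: -5072497303/6016385760 ≈ -0.84311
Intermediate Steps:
n(M) = 26 (n(M) = -1/2*(-52) = 26)
h(V) = 149 + V
H = 136525/5251 (H = 26 - 1/(24123 - 18872) = 26 - 1/5251 = 136525/5251 ≈ 26.000)
H/h(-180) + q(-163, (82 - 76)/(-91 - 13))/36960 = 136525/(5251*(149 - 180)) - 163/36960 = (136525/5251)/(-31) - 163*1/36960 = (136525/5251)*(-1/31) - 163/36960 = -136525/162781 - 163/36960 = -5072497303/6016385760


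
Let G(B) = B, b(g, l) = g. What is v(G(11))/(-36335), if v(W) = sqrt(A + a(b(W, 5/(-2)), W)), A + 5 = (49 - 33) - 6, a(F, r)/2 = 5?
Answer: -sqrt(15)/36335 ≈ -0.00010659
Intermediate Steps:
a(F, r) = 10 (a(F, r) = 2*5 = 10)
A = 5 (A = -5 + ((49 - 33) - 6) = -5 + (16 - 6) = -5 + 10 = 5)
v(W) = sqrt(15) (v(W) = sqrt(5 + 10) = sqrt(15))
v(G(11))/(-36335) = sqrt(15)/(-36335) = sqrt(15)*(-1/36335) = -sqrt(15)/36335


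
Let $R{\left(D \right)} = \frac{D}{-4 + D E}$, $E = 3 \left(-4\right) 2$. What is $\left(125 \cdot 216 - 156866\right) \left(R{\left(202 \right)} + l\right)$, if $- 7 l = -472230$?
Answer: $- \frac{74389145583709}{8491} \approx -8.7609 \cdot 10^{9}$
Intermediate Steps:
$l = \frac{472230}{7}$ ($l = \left(- \frac{1}{7}\right) \left(-472230\right) = \frac{472230}{7} \approx 67461.0$)
$E = -24$ ($E = \left(-12\right) 2 = -24$)
$R{\left(D \right)} = \frac{D}{-4 - 24 D}$ ($R{\left(D \right)} = \frac{D}{-4 + D \left(-24\right)} = \frac{D}{-4 - 24 D}$)
$\left(125 \cdot 216 - 156866\right) \left(R{\left(202 \right)} + l\right) = \left(125 \cdot 216 - 156866\right) \left(\frac{1}{4} \cdot 202 \frac{1}{-1 - 1212} + \frac{472230}{7}\right) = \left(27000 - 156866\right) \left(\frac{1}{4} \cdot 202 \frac{1}{-1 - 1212} + \frac{472230}{7}\right) = - 129866 \left(\frac{1}{4} \cdot 202 \frac{1}{-1213} + \frac{472230}{7}\right) = - 129866 \left(\frac{1}{4} \cdot 202 \left(- \frac{1}{1213}\right) + \frac{472230}{7}\right) = - 129866 \left(- \frac{101}{2426} + \frac{472230}{7}\right) = \left(-129866\right) \frac{1145629273}{16982} = - \frac{74389145583709}{8491}$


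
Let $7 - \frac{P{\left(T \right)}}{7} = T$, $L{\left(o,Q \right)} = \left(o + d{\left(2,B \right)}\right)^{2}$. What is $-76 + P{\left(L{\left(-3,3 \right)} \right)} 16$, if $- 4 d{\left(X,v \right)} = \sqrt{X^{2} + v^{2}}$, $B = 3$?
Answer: $-391 - 168 \sqrt{13} \approx -996.73$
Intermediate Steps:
$d{\left(X,v \right)} = - \frac{\sqrt{X^{2} + v^{2}}}{4}$
$L{\left(o,Q \right)} = \left(o - \frac{\sqrt{13}}{4}\right)^{2}$ ($L{\left(o,Q \right)} = \left(o - \frac{\sqrt{2^{2} + 3^{2}}}{4}\right)^{2} = \left(o - \frac{\sqrt{4 + 9}}{4}\right)^{2} = \left(o - \frac{\sqrt{13}}{4}\right)^{2}$)
$P{\left(T \right)} = 49 - 7 T$
$-76 + P{\left(L{\left(-3,3 \right)} \right)} 16 = -76 + \left(49 - 7 \frac{\left(- \sqrt{13} + 4 \left(-3\right)\right)^{2}}{16}\right) 16 = -76 + \left(49 - 7 \frac{\left(- \sqrt{13} - 12\right)^{2}}{16}\right) 16 = -76 + \left(49 - 7 \frac{\left(-12 - \sqrt{13}\right)^{2}}{16}\right) 16 = -76 + \left(49 - \frac{7 \left(-12 - \sqrt{13}\right)^{2}}{16}\right) 16 = -76 + \left(784 - 7 \left(-12 - \sqrt{13}\right)^{2}\right) = 708 - 7 \left(-12 - \sqrt{13}\right)^{2}$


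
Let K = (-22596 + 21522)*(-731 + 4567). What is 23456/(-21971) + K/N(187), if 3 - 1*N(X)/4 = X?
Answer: 11312533541/2021332 ≈ 5596.6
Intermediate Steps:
N(X) = 12 - 4*X
K = -4119864 (K = -1074*3836 = -4119864)
23456/(-21971) + K/N(187) = 23456/(-21971) - 4119864/(12 - 4*187) = 23456*(-1/21971) - 4119864/(12 - 748) = -23456/21971 - 4119864/(-736) = -23456/21971 - 4119864*(-1/736) = -23456/21971 + 514983/92 = 11312533541/2021332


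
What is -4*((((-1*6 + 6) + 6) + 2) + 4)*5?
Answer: -240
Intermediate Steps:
-4*((((-1*6 + 6) + 6) + 2) + 4)*5 = -4*((((-6 + 6) + 6) + 2) + 4)*5 = -4*(((0 + 6) + 2) + 4)*5 = -4*((6 + 2) + 4)*5 = -4*(8 + 4)*5 = -4*12*5 = -48*5 = -240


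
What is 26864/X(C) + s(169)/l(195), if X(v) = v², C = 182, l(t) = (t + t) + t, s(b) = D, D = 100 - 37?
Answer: 38039/41405 ≈ 0.91870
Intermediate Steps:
D = 63
s(b) = 63
l(t) = 3*t (l(t) = 2*t + t = 3*t)
26864/X(C) + s(169)/l(195) = 26864/(182²) + 63/((3*195)) = 26864/33124 + 63/585 = 26864*(1/33124) + 63*(1/585) = 6716/8281 + 7/65 = 38039/41405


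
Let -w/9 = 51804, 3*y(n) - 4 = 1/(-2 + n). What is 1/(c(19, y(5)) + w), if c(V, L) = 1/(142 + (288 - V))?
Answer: -411/191622995 ≈ -2.1448e-6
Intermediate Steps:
y(n) = 4/3 + 1/(3*(-2 + n))
w = -466236 (w = -9*51804 = -466236)
c(V, L) = 1/(430 - V)
1/(c(19, y(5)) + w) = 1/(-1/(-430 + 19) - 466236) = 1/(-1/(-411) - 466236) = 1/(-1*(-1/411) - 466236) = 1/(1/411 - 466236) = 1/(-191622995/411) = -411/191622995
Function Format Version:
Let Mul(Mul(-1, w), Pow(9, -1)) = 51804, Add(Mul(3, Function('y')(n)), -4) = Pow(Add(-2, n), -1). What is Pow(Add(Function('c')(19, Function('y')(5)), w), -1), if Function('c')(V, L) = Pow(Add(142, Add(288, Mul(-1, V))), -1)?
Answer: Rational(-411, 191622995) ≈ -2.1448e-6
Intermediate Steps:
Function('y')(n) = Add(Rational(4, 3), Mul(Rational(1, 3), Pow(Add(-2, n), -1)))
w = -466236 (w = Mul(-9, 51804) = -466236)
Function('c')(V, L) = Pow(Add(430, Mul(-1, V)), -1)
Pow(Add(Function('c')(19, Function('y')(5)), w), -1) = Pow(Add(Mul(-1, Pow(Add(-430, 19), -1)), -466236), -1) = Pow(Add(Mul(-1, Pow(-411, -1)), -466236), -1) = Pow(Add(Mul(-1, Rational(-1, 411)), -466236), -1) = Pow(Add(Rational(1, 411), -466236), -1) = Pow(Rational(-191622995, 411), -1) = Rational(-411, 191622995)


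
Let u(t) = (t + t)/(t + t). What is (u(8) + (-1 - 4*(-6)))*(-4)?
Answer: -96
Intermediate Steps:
u(t) = 1 (u(t) = (2*t)/((2*t)) = (2*t)*(1/(2*t)) = 1)
(u(8) + (-1 - 4*(-6)))*(-4) = (1 + (-1 - 4*(-6)))*(-4) = (1 + (-1 + 24))*(-4) = (1 + 23)*(-4) = 24*(-4) = -96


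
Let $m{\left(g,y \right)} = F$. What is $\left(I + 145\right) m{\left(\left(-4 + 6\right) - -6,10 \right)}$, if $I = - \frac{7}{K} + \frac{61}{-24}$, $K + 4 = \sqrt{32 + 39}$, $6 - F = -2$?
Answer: $\frac{187373}{165} - \frac{56 \sqrt{71}}{55} \approx 1127.0$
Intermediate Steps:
$F = 8$ ($F = 6 - -2 = 6 + 2 = 8$)
$K = -4 + \sqrt{71}$ ($K = -4 + \sqrt{32 + 39} = -4 + \sqrt{71} \approx 4.4261$)
$m{\left(g,y \right)} = 8$
$I = - \frac{61}{24} - \frac{7}{-4 + \sqrt{71}}$ ($I = - \frac{7}{-4 + \sqrt{71}} + \frac{61}{-24} = - \frac{7}{-4 + \sqrt{71}} + 61 \left(- \frac{1}{24}\right) = - \frac{7}{-4 + \sqrt{71}} - \frac{61}{24} = - \frac{61}{24} - \frac{7}{-4 + \sqrt{71}} \approx -4.1232$)
$\left(I + 145\right) m{\left(\left(-4 + 6\right) - -6,10 \right)} = \left(\left(- \frac{4027}{1320} - \frac{7 \sqrt{71}}{55}\right) + 145\right) 8 = \left(\frac{187373}{1320} - \frac{7 \sqrt{71}}{55}\right) 8 = \frac{187373}{165} - \frac{56 \sqrt{71}}{55}$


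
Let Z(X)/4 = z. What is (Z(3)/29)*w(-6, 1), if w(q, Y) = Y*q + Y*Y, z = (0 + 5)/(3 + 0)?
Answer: -100/87 ≈ -1.1494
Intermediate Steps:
z = 5/3 ≈ 1.6667
w(q, Y) = Y² + Y*q (w(q, Y) = Y*q + Y² = Y² + Y*q)
Z(X) = 20/3 (Z(X) = 4*(5/3) = 20/3)
(Z(3)/29)*w(-6, 1) = ((20/3)/29)*(1*(1 - 6)) = ((1/29)*(20/3))*(1*(-5)) = (20/87)*(-5) = -100/87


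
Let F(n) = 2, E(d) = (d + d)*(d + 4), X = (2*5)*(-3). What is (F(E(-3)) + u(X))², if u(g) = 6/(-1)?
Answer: 16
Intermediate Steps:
X = -30 (X = 10*(-3) = -30)
E(d) = 2*d*(4 + d) (E(d) = (2*d)*(4 + d) = 2*d*(4 + d))
u(g) = -6 (u(g) = 6*(-1) = -6)
(F(E(-3)) + u(X))² = (2 - 6)² = (-4)² = 16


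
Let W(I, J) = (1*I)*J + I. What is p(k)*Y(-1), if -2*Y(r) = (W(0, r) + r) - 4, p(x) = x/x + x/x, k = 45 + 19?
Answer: 5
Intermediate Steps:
W(I, J) = I + I*J (W(I, J) = I*J + I = I + I*J)
k = 64
p(x) = 2 (p(x) = 1 + 1 = 2)
Y(r) = 2 - r/2 (Y(r) = -((0*(1 + r) + r) - 4)/2 = -((0 + r) - 4)/2 = -(r - 4)/2 = -(-4 + r)/2 = 2 - r/2)
p(k)*Y(-1) = 2*(2 - ½*(-1)) = 2*(2 + ½) = 2*(5/2) = 5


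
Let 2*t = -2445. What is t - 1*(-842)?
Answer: -761/2 ≈ -380.50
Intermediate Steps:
t = -2445/2 (t = (½)*(-2445) = -2445/2 ≈ -1222.5)
t - 1*(-842) = -2445/2 - 1*(-842) = -2445/2 + 842 = -761/2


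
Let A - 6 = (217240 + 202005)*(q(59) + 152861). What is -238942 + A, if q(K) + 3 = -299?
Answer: 63959359019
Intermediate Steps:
q(K) = -302 (q(K) = -3 - 299 = -302)
A = 63959597961 (A = 6 + (217240 + 202005)*(-302 + 152861) = 6 + 419245*152559 = 6 + 63959597955 = 63959597961)
-238942 + A = -238942 + 63959597961 = 63959359019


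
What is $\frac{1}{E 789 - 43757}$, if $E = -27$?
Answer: $- \frac{1}{65060} \approx -1.537 \cdot 10^{-5}$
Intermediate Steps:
$\frac{1}{E 789 - 43757} = \frac{1}{\left(-27\right) 789 - 43757} = \frac{1}{-21303 - 43757} = \frac{1}{-65060} = - \frac{1}{65060}$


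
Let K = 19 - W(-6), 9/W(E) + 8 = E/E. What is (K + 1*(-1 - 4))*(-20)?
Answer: -2140/7 ≈ -305.71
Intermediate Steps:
W(E) = -9/7 (W(E) = 9/(-8 + E/E) = 9/(-8 + 1) = 9/(-7) = 9*(-1/7) = -9/7)
K = 142/7 (K = 19 - 1*(-9/7) = 19 + 9/7 = 142/7 ≈ 20.286)
(K + 1*(-1 - 4))*(-20) = (142/7 + 1*(-1 - 4))*(-20) = (142/7 + 1*(-5))*(-20) = (142/7 - 5)*(-20) = (107/7)*(-20) = -2140/7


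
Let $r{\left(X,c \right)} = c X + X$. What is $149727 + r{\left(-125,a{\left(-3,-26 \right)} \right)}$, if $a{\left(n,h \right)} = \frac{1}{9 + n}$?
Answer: $\frac{897487}{6} \approx 1.4958 \cdot 10^{5}$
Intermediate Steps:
$r{\left(X,c \right)} = X + X c$ ($r{\left(X,c \right)} = X c + X = X + X c$)
$149727 + r{\left(-125,a{\left(-3,-26 \right)} \right)} = 149727 - 125 \left(1 + \frac{1}{9 - 3}\right) = 149727 - 125 \left(1 + \frac{1}{6}\right) = 149727 - \frac{875}{6} = \frac{897487}{6}$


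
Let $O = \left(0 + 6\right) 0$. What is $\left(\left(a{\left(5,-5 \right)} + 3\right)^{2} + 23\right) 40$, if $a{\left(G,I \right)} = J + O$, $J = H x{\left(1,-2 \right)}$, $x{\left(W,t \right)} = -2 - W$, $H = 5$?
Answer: $6680$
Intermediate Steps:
$J = -15$ ($J = 5 \left(-2 - 1\right) = 5 \left(-3\right) = -15$)
$O = 0$ ($O = 6 \cdot 0 = 0$)
$a{\left(G,I \right)} = -15$ ($a{\left(G,I \right)} = -15 + 0 = -15$)
$\left(\left(a{\left(5,-5 \right)} + 3\right)^{2} + 23\right) 40 = \left(\left(-15 + 3\right)^{2} + 23\right) 40 = \left(\left(-12\right)^{2} + 23\right) 40 = \left(144 + 23\right) 40 = 167 \cdot 40 = 6680$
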